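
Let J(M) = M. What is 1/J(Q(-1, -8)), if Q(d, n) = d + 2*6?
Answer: 1/11 ≈ 0.090909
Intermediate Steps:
Q(d, n) = 12 + d (Q(d, n) = d + 12 = 12 + d)
1/J(Q(-1, -8)) = 1/(12 - 1) = 1/11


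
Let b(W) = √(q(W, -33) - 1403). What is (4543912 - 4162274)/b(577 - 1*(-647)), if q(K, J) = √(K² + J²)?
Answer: -381638*I/√(1403 - 3*√166585) ≈ -28560.0*I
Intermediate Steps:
q(K, J) = √(J² + K²)
b(W) = √(-1403 + √(1089 + W²)) (b(W) = √(√((-33)² + W²) - 1403) = √(√(1089 + W²) - 1403) = √(-1403 + √(1089 + W²)))
(4543912 - 4162274)/b(577 - 1*(-647)) = (4543912 - 4162274)/(√(-1403 + √(1089 + (577 - 1*(-647))²))) = 381638/(√(-1403 + √(1089 + (577 + 647)²))) = 381638/(√(-1403 + √(1089 + 1224²))) = 381638/(√(-1403 + √(1089 + 1498176))) = 381638/(√(-1403 + √1499265)) = 381638/(√(-1403 + 3*√166585)) = 381638/√(-1403 + 3*√166585)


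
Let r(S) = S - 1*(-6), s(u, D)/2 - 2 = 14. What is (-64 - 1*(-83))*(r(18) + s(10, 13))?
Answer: 1064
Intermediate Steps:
s(u, D) = 32 (s(u, D) = 4 + 2*14 = 4 + 28 = 32)
r(S) = 6 + S (r(S) = S + 6 = 6 + S)
(-64 - 1*(-83))*(r(18) + s(10, 13)) = (-64 - 1*(-83))*((6 + 18) + 32) = (-64 + 83)*(24 + 32) = 19*56 = 1064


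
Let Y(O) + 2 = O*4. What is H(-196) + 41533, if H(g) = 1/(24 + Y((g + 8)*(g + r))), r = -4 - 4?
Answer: 6372408191/153430 ≈ 41533.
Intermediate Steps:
r = -8
Y(O) = -2 + 4*O (Y(O) = -2 + O*4 = -2 + 4*O)
H(g) = 1/(22 + 4*(-8 + g)*(8 + g)) (H(g) = 1/(24 + (-2 + 4*((g + 8)*(g - 8)))) = 1/(24 + (-2 + 4*((8 + g)*(-8 + g)))) = 1/(24 + (-2 + 4*((-8 + g)*(8 + g)))) = 1/(24 + (-2 + 4*(-8 + g)*(8 + g))) = 1/(22 + 4*(-8 + g)*(8 + g)))
H(-196) + 41533 = 1/(2*(-117 + 2*(-196)**2)) + 41533 = 1/(2*(-117 + 2*38416)) + 41533 = 1/(2*(-117 + 76832)) + 41533 = (1/2)/76715 + 41533 = (1/2)*(1/76715) + 41533 = 1/153430 + 41533 = 6372408191/153430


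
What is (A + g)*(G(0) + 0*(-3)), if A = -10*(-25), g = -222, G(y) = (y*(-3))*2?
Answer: 0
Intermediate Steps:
G(y) = -6*y (G(y) = -3*y*2 = -6*y)
A = 250
(A + g)*(G(0) + 0*(-3)) = (250 - 222)*(-6*0 + 0*(-3)) = 28*(0 + 0) = 28*0 = 0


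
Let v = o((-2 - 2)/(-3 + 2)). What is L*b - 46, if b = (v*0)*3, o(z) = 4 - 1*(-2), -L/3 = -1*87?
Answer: -46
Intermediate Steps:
L = 261 (L = -(-3)*87 = -3*(-87) = 261)
o(z) = 6 (o(z) = 4 + 2 = 6)
v = 6
b = 0 (b = (6*0)*3 = 0*3 = 0)
L*b - 46 = 261*0 - 46 = 0 - 46 = -46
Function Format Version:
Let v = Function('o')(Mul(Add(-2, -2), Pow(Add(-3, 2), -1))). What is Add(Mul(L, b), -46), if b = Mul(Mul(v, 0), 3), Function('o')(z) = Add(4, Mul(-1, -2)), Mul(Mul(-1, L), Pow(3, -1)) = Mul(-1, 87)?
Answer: -46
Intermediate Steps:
L = 261 (L = Mul(-3, Mul(-1, 87)) = Mul(-3, -87) = 261)
Function('o')(z) = 6 (Function('o')(z) = Add(4, 2) = 6)
v = 6
b = 0 (b = Mul(Mul(6, 0), 3) = Mul(0, 3) = 0)
Add(Mul(L, b), -46) = Add(Mul(261, 0), -46) = Add(0, -46) = -46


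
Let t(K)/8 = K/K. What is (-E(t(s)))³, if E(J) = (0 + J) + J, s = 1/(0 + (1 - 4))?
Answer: -4096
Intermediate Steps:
s = -⅓ (s = 1/(0 - 3) = 1/(-3) = -⅓ ≈ -0.33333)
t(K) = 8 (t(K) = 8*(K/K) = 8*1 = 8)
E(J) = 2*J (E(J) = J + J = 2*J)
(-E(t(s)))³ = (-2*8)³ = (-1*16)³ = (-16)³ = -4096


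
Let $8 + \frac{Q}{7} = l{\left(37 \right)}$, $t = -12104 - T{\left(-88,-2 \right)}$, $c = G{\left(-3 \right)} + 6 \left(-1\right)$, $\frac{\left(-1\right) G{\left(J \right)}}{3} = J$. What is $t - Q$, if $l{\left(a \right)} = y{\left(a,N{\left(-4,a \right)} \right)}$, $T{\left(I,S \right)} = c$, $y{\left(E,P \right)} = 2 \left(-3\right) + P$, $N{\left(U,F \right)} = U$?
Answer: $-11981$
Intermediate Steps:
$G{\left(J \right)} = - 3 J$
$y{\left(E,P \right)} = -6 + P$
$c = 3$ ($c = \left(-3\right) \left(-3\right) + 6 \left(-1\right) = 9 - 6 = 3$)
$T{\left(I,S \right)} = 3$
$t = -12107$ ($t = -12104 - 3 = -12107$)
$l{\left(a \right)} = -10$ ($l{\left(a \right)} = -6 - 4 = -10$)
$Q = -126$ ($Q = -56 + 7 \left(-10\right) = -56 - 70 = -126$)
$t - Q = -12107 - -126 = -12107 + 126 = -11981$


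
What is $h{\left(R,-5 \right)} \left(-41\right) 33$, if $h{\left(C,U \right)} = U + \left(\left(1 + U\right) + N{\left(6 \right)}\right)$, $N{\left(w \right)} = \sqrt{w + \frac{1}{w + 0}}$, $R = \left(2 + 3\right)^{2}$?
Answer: $12177 - \frac{451 \sqrt{222}}{2} \approx 8817.1$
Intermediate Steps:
$R = 25$ ($R = 5^{2} = 25$)
$N{\left(w \right)} = \sqrt{w + \frac{1}{w}}$
$h{\left(C,U \right)} = 1 + 2 U + \frac{\sqrt{222}}{6}$ ($h{\left(C,U \right)} = U + \left(\left(1 + U\right) + \sqrt{6 + \frac{1}{6}}\right) = U + \left(\left(1 + U\right) + \sqrt{\frac{37}{6}}\right) = U + \left(\left(1 + U\right) + \frac{\sqrt{222}}{6}\right) = U + \left(1 + U + \frac{\sqrt{222}}{6}\right) = 1 + 2 U + \frac{\sqrt{222}}{6}$)
$h{\left(R,-5 \right)} \left(-41\right) 33 = \left(1 + 2 \left(-5\right) + \frac{\sqrt{222}}{6}\right) \left(-41\right) 33 = \left(1 - 10 + \frac{\sqrt{222}}{6}\right) \left(-41\right) 33 = \left(-9 + \frac{\sqrt{222}}{6}\right) \left(-41\right) 33 = \left(369 - \frac{41 \sqrt{222}}{6}\right) 33 = 12177 - \frac{451 \sqrt{222}}{2}$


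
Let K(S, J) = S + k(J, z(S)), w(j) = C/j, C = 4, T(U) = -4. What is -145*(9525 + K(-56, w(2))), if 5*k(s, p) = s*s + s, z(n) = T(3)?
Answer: -1373179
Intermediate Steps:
z(n) = -4
k(s, p) = s/5 + s²/5 (k(s, p) = (s*s + s)/5 = (s² + s)/5 = (s + s²)/5 = s/5 + s²/5)
w(j) = 4/j
K(S, J) = S + J*(1 + J)/5
-145*(9525 + K(-56, w(2))) = -145*(9525 + (-56 + (4/2)*(1 + 4/2)/5)) = -145*(9525 + (-56 + (4*(½))*(1 + 4*(½))/5)) = -145*(9525 + (-56 + (⅕)*2*(1 + 2))) = -145*(9525 + (-56 + (⅕)*2*3)) = -145*(9525 + (-56 + 6/5)) = -145*(9525 - 274/5) = -145*47351/5 = -1373179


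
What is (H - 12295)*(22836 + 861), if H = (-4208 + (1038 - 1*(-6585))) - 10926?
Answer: -469342782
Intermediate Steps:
H = -7511 (H = (-4208 + (1038 + 6585)) - 10926 = (-4208 + 7623) - 10926 = 3415 - 10926 = -7511)
(H - 12295)*(22836 + 861) = (-7511 - 12295)*(22836 + 861) = -19806*23697 = -469342782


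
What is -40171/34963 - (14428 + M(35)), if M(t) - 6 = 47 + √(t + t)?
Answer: -506339374/34963 - √70 ≈ -14491.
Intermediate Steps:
M(t) = 53 + √2*√t (M(t) = 6 + (47 + √(t + t)) = 6 + (47 + √(2*t)) = 6 + (47 + √2*√t) = 53 + √2*√t)
-40171/34963 - (14428 + M(35)) = -40171/34963 - (14428 + (53 + √2*√35)) = -40171*1/34963 - (14428 + (53 + √70)) = -40171/34963 - (14481 + √70) = -40171/34963 + (-14481 - √70) = -506339374/34963 - √70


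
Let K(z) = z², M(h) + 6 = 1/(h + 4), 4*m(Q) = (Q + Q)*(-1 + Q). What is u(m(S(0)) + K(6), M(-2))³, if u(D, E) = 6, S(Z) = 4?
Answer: 216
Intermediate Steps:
m(Q) = Q*(-1 + Q)/2 (m(Q) = ((Q + Q)*(-1 + Q))/4 = ((2*Q)*(-1 + Q))/4 = (2*Q*(-1 + Q))/4 = Q*(-1 + Q)/2)
M(h) = -6 + 1/(4 + h) (M(h) = -6 + 1/(h + 4) = -6 + 1/(4 + h))
u(m(S(0)) + K(6), M(-2))³ = 6³ = 216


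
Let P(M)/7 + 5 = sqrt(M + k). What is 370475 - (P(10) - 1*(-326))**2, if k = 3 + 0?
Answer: 285157 - 4074*sqrt(13) ≈ 2.7047e+5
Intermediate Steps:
k = 3
P(M) = -35 + 7*sqrt(3 + M) (P(M) = -35 + 7*sqrt(M + 3) = -35 + 7*sqrt(3 + M))
370475 - (P(10) - 1*(-326))**2 = 370475 - ((-35 + 7*sqrt(3 + 10)) - 1*(-326))**2 = 370475 - ((-35 + 7*sqrt(13)) + 326)**2 = 370475 - (291 + 7*sqrt(13))**2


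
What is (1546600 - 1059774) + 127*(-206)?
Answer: 460664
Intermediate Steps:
(1546600 - 1059774) + 127*(-206) = 486826 - 26162 = 460664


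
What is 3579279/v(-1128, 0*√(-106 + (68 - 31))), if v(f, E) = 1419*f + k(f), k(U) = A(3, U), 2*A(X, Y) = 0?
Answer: -108463/48504 ≈ -2.2362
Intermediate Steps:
A(X, Y) = 0 (A(X, Y) = (½)*0 = 0)
k(U) = 0
v(f, E) = 1419*f (v(f, E) = 1419*f + 0 = 1419*f)
3579279/v(-1128, 0*√(-106 + (68 - 31))) = 3579279/((1419*(-1128))) = 3579279/(-1600632) = 3579279*(-1/1600632) = -108463/48504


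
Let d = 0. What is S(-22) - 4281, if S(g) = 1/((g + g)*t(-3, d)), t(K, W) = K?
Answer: -565091/132 ≈ -4281.0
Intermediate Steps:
S(g) = -1/(6*g) (S(g) = 1/((g + g)*(-3)) = 1/((2*g)*(-3)) = 1/(-6*g) = -1/(6*g))
S(-22) - 4281 = -1/6/(-22) - 4281 = -1/6*(-1/22) - 4281 = 1/132 - 4281 = -565091/132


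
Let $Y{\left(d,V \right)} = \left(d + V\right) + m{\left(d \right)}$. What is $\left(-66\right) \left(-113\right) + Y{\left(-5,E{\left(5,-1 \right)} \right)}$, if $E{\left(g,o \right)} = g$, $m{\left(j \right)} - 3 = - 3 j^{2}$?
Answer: $7386$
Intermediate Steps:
$m{\left(j \right)} = 3 - 3 j^{2}$
$Y{\left(d,V \right)} = 3 + V + d - 3 d^{2}$ ($Y{\left(d,V \right)} = \left(d + V\right) - \left(-3 + 3 d^{2}\right) = \left(V + d\right) - \left(-3 + 3 d^{2}\right) = 3 + V + d - 3 d^{2}$)
$\left(-66\right) \left(-113\right) + Y{\left(-5,E{\left(5,-1 \right)} \right)} = \left(-66\right) \left(-113\right) + \left(3 + 5 - 5 - 3 \left(-5\right)^{2}\right) = 7458 + \left(3 + 5 - 5 - 75\right) = 7458 - 72 = 7386$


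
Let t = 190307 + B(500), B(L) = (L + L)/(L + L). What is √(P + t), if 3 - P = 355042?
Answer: I*√164731 ≈ 405.87*I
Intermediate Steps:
B(L) = 1 (B(L) = (2*L)/((2*L)) = (2*L)*(1/(2*L)) = 1)
P = -355039 (P = 3 - 1*355042 = 3 - 355042 = -355039)
t = 190308 (t = 190307 + 1 = 190308)
√(P + t) = √(-355039 + 190308) = √(-164731) = I*√164731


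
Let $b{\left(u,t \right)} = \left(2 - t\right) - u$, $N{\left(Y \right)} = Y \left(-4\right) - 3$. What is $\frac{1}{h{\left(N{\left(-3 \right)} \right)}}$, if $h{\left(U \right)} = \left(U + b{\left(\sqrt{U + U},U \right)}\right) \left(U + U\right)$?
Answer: $- \frac{1}{126} - \frac{\sqrt{2}}{84} \approx -0.024772$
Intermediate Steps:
$N{\left(Y \right)} = -3 - 4 Y$ ($N{\left(Y \right)} = - 4 Y - 3 = -3 - 4 Y$)
$b{\left(u,t \right)} = 2 - t - u$
$h{\left(U \right)} = 2 U \left(2 - \sqrt{2} \sqrt{U}\right)$ ($h{\left(U \right)} = \left(U - \left(-2 + U + \sqrt{U + U}\right)\right) \left(U + U\right) = \left(U - \left(-2 + U + \sqrt{2 U}\right)\right) 2 U = \left(U - \left(-2 + U + \sqrt{2} \sqrt{U}\right)\right) 2 U = \left(2 - \sqrt{2} \sqrt{U}\right) 2 U = 2 U \left(2 - \sqrt{2} \sqrt{U}\right)$)
$\frac{1}{h{\left(N{\left(-3 \right)} \right)}} = \frac{1}{4 \left(-3 - -12\right) - 2 \sqrt{2} \left(-3 - -12\right)^{\frac{3}{2}}} = \frac{1}{4 \left(-3 + 12\right) - 2 \sqrt{2} \left(-3 + 12\right)^{\frac{3}{2}}} = \frac{1}{4 \cdot 9 - 2 \sqrt{2} \cdot 9^{\frac{3}{2}}} = \frac{1}{36 - 2 \sqrt{2} \cdot 27} = \frac{1}{36 - 54 \sqrt{2}}$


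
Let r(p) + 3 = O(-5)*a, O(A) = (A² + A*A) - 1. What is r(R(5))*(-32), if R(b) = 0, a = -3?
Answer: 4800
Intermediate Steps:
O(A) = -1 + 2*A² (O(A) = (A² + A²) - 1 = 2*A² - 1 = -1 + 2*A²)
r(p) = -150 (r(p) = -3 + (-1 + 2*(-5)²)*(-3) = -3 + (-1 + 2*25)*(-3) = -3 + (-1 + 50)*(-3) = -3 + 49*(-3) = -3 - 147 = -150)
r(R(5))*(-32) = -150*(-32) = 4800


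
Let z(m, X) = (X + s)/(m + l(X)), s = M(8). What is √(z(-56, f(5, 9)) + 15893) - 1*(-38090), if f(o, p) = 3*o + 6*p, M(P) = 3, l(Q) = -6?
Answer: 38090 + √15272057/31 ≈ 38216.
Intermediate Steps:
s = 3
z(m, X) = (3 + X)/(-6 + m) (z(m, X) = (X + 3)/(m - 6) = (3 + X)/(-6 + m))
√(z(-56, f(5, 9)) + 15893) - 1*(-38090) = √((3 + (3*5 + 6*9))/(-6 - 56) + 15893) - 1*(-38090) = √((3 + (15 + 54))/(-62) + 15893) + 38090 = √(-(3 + 69)/62 + 15893) + 38090 = √(-1/62*72 + 15893) + 38090 = √(-36/31 + 15893) + 38090 = √(492647/31) + 38090 = √15272057/31 + 38090 = 38090 + √15272057/31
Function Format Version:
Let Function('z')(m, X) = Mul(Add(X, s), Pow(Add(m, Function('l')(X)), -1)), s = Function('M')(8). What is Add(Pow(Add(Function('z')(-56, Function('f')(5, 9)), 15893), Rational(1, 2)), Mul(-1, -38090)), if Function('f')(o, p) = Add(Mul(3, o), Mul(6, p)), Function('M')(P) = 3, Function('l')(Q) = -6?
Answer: Add(38090, Mul(Rational(1, 31), Pow(15272057, Rational(1, 2)))) ≈ 38216.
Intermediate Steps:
s = 3
Function('z')(m, X) = Mul(Pow(Add(-6, m), -1), Add(3, X)) (Function('z')(m, X) = Mul(Add(X, 3), Pow(Add(m, -6), -1)) = Mul(Add(3, X), Pow(Add(-6, m), -1)) = Mul(Pow(Add(-6, m), -1), Add(3, X)))
Add(Pow(Add(Function('z')(-56, Function('f')(5, 9)), 15893), Rational(1, 2)), Mul(-1, -38090)) = Add(Pow(Add(Mul(Pow(Add(-6, -56), -1), Add(3, Add(Mul(3, 5), Mul(6, 9)))), 15893), Rational(1, 2)), Mul(-1, -38090)) = Add(Pow(Add(Mul(Pow(-62, -1), Add(3, Add(15, 54))), 15893), Rational(1, 2)), 38090) = Add(Pow(Add(Mul(Rational(-1, 62), Add(3, 69)), 15893), Rational(1, 2)), 38090) = Add(Pow(Add(Mul(Rational(-1, 62), 72), 15893), Rational(1, 2)), 38090) = Add(Pow(Add(Rational(-36, 31), 15893), Rational(1, 2)), 38090) = Add(Pow(Rational(492647, 31), Rational(1, 2)), 38090) = Add(Mul(Rational(1, 31), Pow(15272057, Rational(1, 2))), 38090) = Add(38090, Mul(Rational(1, 31), Pow(15272057, Rational(1, 2))))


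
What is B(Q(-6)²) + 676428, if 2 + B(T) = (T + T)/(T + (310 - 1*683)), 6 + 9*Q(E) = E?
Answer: 2259939234/3341 ≈ 6.7643e+5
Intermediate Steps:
Q(E) = -⅔ + E/9
B(T) = -2 + 2*T/(-373 + T) (B(T) = -2 + (T + T)/(T + (310 - 1*683)) = -2 + (2*T)/(T + (310 - 683)) = -2 + (2*T)/(T - 373) = -2 + (2*T)/(-373 + T) = -2 + 2*T/(-373 + T))
B(Q(-6)²) + 676428 = 746/(-373 + (-⅔ + (⅑)*(-6))²) + 676428 = 746/(-373 + (-⅔ - ⅔)²) + 676428 = 746/(-373 + (-4/3)²) + 676428 = 746/(-373 + 16/9) + 676428 = 746/(-3341/9) + 676428 = 746*(-9/3341) + 676428 = -6714/3341 + 676428 = 2259939234/3341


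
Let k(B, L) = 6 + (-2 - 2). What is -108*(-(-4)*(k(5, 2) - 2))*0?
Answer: 0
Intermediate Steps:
k(B, L) = 2 (k(B, L) = 6 - 4 = 2)
-108*(-(-4)*(k(5, 2) - 2))*0 = -108*(-(-4)*(2 - 2))*0 = -108*(-(-4)*0)*0 = -108*(-4*0)*0 = -0*0 = -108*0 = 0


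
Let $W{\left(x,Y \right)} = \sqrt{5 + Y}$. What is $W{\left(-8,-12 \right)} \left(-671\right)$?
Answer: $- 671 i \sqrt{7} \approx - 1775.3 i$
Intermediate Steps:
$W{\left(-8,-12 \right)} \left(-671\right) = \sqrt{5 - 12} \left(-671\right) = \sqrt{-7} \left(-671\right) = i \sqrt{7} \left(-671\right) = - 671 i \sqrt{7}$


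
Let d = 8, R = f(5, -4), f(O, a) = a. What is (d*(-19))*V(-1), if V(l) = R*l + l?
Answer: -456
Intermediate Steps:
R = -4
V(l) = -3*l (V(l) = -4*l + l = -3*l)
(d*(-19))*V(-1) = (8*(-19))*(-3*(-1)) = -152*3 = -456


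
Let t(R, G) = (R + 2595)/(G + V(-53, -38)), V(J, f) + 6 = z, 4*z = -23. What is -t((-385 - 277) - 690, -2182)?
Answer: 4972/8775 ≈ 0.56661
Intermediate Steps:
z = -23/4 (z = (¼)*(-23) = -23/4 ≈ -5.7500)
V(J, f) = -47/4 (V(J, f) = -6 - 23/4 = -47/4)
t(R, G) = (2595 + R)/(-47/4 + G) (t(R, G) = (R + 2595)/(G - 47/4) = (2595 + R)/(-47/4 + G))
-t((-385 - 277) - 690, -2182) = -4*(2595 + ((-385 - 277) - 690))/(-47 + 4*(-2182)) = -4*(2595 + (-662 - 690))/(-47 - 8728) = -4*(2595 - 1352)/(-8775) = -4*(-1)*1243/8775 = -1*(-4972/8775) = 4972/8775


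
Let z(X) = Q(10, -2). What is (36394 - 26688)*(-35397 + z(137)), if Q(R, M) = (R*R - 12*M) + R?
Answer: -342262678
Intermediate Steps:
Q(R, M) = R + R² - 12*M (Q(R, M) = (R² - 12*M) + R = R + R² - 12*M)
z(X) = 134 (z(X) = 10 + 10² - 12*(-2) = 10 + 100 + 24 = 134)
(36394 - 26688)*(-35397 + z(137)) = (36394 - 26688)*(-35397 + 134) = 9706*(-35263) = -342262678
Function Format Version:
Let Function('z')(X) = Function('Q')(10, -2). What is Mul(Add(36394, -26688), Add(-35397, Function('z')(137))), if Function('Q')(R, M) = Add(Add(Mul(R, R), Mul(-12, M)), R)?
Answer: -342262678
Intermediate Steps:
Function('Q')(R, M) = Add(R, Pow(R, 2), Mul(-12, M)) (Function('Q')(R, M) = Add(Add(Pow(R, 2), Mul(-12, M)), R) = Add(R, Pow(R, 2), Mul(-12, M)))
Function('z')(X) = 134 (Function('z')(X) = Add(10, Pow(10, 2), Mul(-12, -2)) = Add(10, 100, 24) = 134)
Mul(Add(36394, -26688), Add(-35397, Function('z')(137))) = Mul(Add(36394, -26688), Add(-35397, 134)) = Mul(9706, -35263) = -342262678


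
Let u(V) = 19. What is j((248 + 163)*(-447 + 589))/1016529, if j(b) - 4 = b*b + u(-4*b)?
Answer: 3406123067/1016529 ≈ 3350.7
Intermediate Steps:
j(b) = 23 + b**2 (j(b) = 4 + (b*b + 19) = 4 + (b**2 + 19) = 4 + (19 + b**2) = 23 + b**2)
j((248 + 163)*(-447 + 589))/1016529 = (23 + ((248 + 163)*(-447 + 589))**2)/1016529 = (23 + (411*142)**2)*(1/1016529) = (23 + 58362**2)*(1/1016529) = (23 + 3406123044)*(1/1016529) = 3406123067*(1/1016529) = 3406123067/1016529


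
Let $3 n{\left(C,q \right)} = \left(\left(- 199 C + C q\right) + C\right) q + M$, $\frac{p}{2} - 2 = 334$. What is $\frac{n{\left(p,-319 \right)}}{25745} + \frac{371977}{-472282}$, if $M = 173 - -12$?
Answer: $\frac{52313548128767}{36476700270} \approx 1434.2$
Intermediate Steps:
$p = 672$ ($p = 4 + 2 \cdot 334 = 4 + 668 = 672$)
$M = 185$ ($M = 173 + 12 = 185$)
$n{\left(C,q \right)} = \frac{185}{3} + \frac{q \left(- 198 C + C q\right)}{3}$ ($n{\left(C,q \right)} = \frac{\left(\left(- 199 C + C q\right) + C\right) q + 185}{3} = \frac{\left(- 198 C + C q\right) q + 185}{3} = \frac{q \left(- 198 C + C q\right) + 185}{3} = \frac{185 + q \left(- 198 C + C q\right)}{3} = \frac{185}{3} + \frac{q \left(- 198 C + C q\right)}{3}$)
$\frac{n{\left(p,-319 \right)}}{25745} + \frac{371977}{-472282} = \frac{\frac{185}{3} - 44352 \left(-319\right) + \frac{1}{3} \cdot 672 \left(-319\right)^{2}}{25745} + \frac{371977}{-472282} = \left(\frac{185}{3} + 14148288 + \frac{1}{3} \cdot 672 \cdot 101761\right) \frac{1}{25745} + 371977 \left(- \frac{1}{472282}\right) = \left(\frac{185}{3} + 14148288 + 22794464\right) \frac{1}{25745} - \frac{371977}{472282} = \frac{110828441}{3} \cdot \frac{1}{25745} - \frac{371977}{472282} = \frac{110828441}{77235} - \frac{371977}{472282} = \frac{52313548128767}{36476700270}$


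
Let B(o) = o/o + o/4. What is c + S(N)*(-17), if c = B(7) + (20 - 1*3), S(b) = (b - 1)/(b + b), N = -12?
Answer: 253/24 ≈ 10.542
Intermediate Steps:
S(b) = (-1 + b)/(2*b) (S(b) = (-1 + b)/((2*b)) = (-1 + b)*(1/(2*b)) = (-1 + b)/(2*b))
B(o) = 1 + o/4 (B(o) = 1 + o*(1/4) = 1 + o/4)
c = 79/4 (c = (1 + (1/4)*7) + (20 - 1*3) = (1 + 7/4) + (20 - 3) = 11/4 + 17 = 79/4 ≈ 19.750)
c + S(N)*(-17) = 79/4 + ((1/2)*(-1 - 12)/(-12))*(-17) = 79/4 + ((1/2)*(-1/12)*(-13))*(-17) = 79/4 + (13/24)*(-17) = 79/4 - 221/24 = 253/24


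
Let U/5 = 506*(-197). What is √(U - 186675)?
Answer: I*√685085 ≈ 827.7*I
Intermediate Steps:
U = -498410 (U = 5*(506*(-197)) = 5*(-99682) = -498410)
√(U - 186675) = √(-498410 - 186675) = √(-685085) = I*√685085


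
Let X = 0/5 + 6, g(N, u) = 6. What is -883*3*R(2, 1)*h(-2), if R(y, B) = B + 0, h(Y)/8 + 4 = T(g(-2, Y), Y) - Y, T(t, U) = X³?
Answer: -4535088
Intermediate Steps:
X = 6 (X = 0*(⅕) + 6 = 0 + 6 = 6)
T(t, U) = 216 (T(t, U) = 6³ = 216)
h(Y) = 1696 - 8*Y (h(Y) = -32 + 8*(216 - Y) = -32 + (1728 - 8*Y) = 1696 - 8*Y)
R(y, B) = B
-883*3*R(2, 1)*h(-2) = -883*3*1*(1696 - 8*(-2)) = -2649*(1696 + 16) = -2649*1712 = -883*5136 = -4535088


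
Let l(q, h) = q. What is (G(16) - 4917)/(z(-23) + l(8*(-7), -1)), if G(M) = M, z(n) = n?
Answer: 4901/79 ≈ 62.038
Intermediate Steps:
(G(16) - 4917)/(z(-23) + l(8*(-7), -1)) = (16 - 4917)/(-23 + 8*(-7)) = -4901/(-23 - 56) = -4901/(-79) = -4901*(-1/79) = 4901/79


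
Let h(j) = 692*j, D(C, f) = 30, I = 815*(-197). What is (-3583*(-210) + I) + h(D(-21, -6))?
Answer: 612635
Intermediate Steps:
I = -160555
(-3583*(-210) + I) + h(D(-21, -6)) = (-3583*(-210) - 160555) + 692*30 = (752430 - 160555) + 20760 = 591875 + 20760 = 612635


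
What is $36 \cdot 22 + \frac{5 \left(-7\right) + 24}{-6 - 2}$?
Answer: $\frac{6347}{8} \approx 793.38$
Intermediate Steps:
$36 \cdot 22 + \frac{5 \left(-7\right) + 24}{-6 - 2} = 792 + \frac{-35 + 24}{-8} = 792 - - \frac{11}{8} = 792 + \frac{11}{8} = \frac{6347}{8}$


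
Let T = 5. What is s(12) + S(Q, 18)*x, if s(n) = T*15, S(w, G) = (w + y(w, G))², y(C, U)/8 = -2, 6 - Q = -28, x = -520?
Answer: -168405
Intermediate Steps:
Q = 34 (Q = 6 - 1*(-28) = 6 + 28 = 34)
y(C, U) = -16 (y(C, U) = 8*(-2) = -16)
S(w, G) = (-16 + w)² (S(w, G) = (w - 16)² = (-16 + w)²)
s(n) = 75 (s(n) = 5*15 = 75)
s(12) + S(Q, 18)*x = 75 + (-16 + 34)²*(-520) = 75 + 18²*(-520) = 75 + 324*(-520) = 75 - 168480 = -168405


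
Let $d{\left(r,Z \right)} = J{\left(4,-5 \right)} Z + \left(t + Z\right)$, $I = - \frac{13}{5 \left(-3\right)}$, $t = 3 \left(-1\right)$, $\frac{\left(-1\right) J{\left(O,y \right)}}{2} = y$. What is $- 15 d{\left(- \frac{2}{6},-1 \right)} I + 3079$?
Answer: $3261$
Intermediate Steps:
$J{\left(O,y \right)} = - 2 y$
$t = -3$
$I = \frac{13}{15}$ ($I = - \frac{13}{-15} = \left(-13\right) \left(- \frac{1}{15}\right) = \frac{13}{15} \approx 0.86667$)
$d{\left(r,Z \right)} = -3 + 11 Z$ ($d{\left(r,Z \right)} = \left(-2\right) \left(-5\right) Z + \left(-3 + Z\right) = 10 Z + \left(-3 + Z\right) = -3 + 11 Z$)
$- 15 d{\left(- \frac{2}{6},-1 \right)} I + 3079 = - 15 \left(-3 + 11 \left(-1\right)\right) \frac{13}{15} + 3079 = - 15 \left(-3 - 11\right) \frac{13}{15} + 3079 = \left(-15\right) \left(-14\right) \frac{13}{15} + 3079 = 210 \cdot \frac{13}{15} + 3079 = 182 + 3079 = 3261$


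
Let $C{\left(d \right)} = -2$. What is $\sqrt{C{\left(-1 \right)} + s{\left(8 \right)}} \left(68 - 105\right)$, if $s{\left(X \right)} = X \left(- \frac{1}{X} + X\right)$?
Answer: $- 37 \sqrt{61} \approx -288.98$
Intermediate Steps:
$s{\left(X \right)} = X \left(X - \frac{1}{X}\right)$
$\sqrt{C{\left(-1 \right)} + s{\left(8 \right)}} \left(68 - 105\right) = \sqrt{-2 - \left(1 - 8^{2}\right)} \left(68 - 105\right) = \sqrt{-2 + \left(-1 + 64\right)} \left(-37\right) = \sqrt{-2 + 63} \left(-37\right) = \sqrt{61} \left(-37\right) = - 37 \sqrt{61}$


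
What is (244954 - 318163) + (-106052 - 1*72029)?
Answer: -251290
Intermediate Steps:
(244954 - 318163) + (-106052 - 1*72029) = -73209 + (-106052 - 72029) = -73209 - 178081 = -251290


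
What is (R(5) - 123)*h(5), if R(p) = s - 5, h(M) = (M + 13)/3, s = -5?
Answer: -798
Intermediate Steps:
h(M) = 13/3 + M/3 (h(M) = (13 + M)/3 = 13/3 + M/3)
R(p) = -10 (R(p) = -5 - 5 = -10)
(R(5) - 123)*h(5) = (-10 - 123)*(13/3 + (1/3)*5) = -133*(13/3 + 5/3) = -133*6 = -798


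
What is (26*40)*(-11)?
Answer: -11440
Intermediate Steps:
(26*40)*(-11) = 1040*(-11) = -11440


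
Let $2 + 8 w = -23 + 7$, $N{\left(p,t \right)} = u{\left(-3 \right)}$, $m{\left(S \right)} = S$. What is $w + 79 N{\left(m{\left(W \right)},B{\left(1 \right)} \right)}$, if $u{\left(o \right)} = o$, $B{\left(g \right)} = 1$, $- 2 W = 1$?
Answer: $- \frac{957}{4} \approx -239.25$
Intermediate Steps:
$W = - \frac{1}{2}$ ($W = \left(- \frac{1}{2}\right) 1 = - \frac{1}{2} \approx -0.5$)
$N{\left(p,t \right)} = -3$
$w = - \frac{9}{4}$ ($w = - \frac{1}{4} + \frac{-23 + 7}{8} = - \frac{1}{4} + \frac{1}{8} \left(-16\right) = - \frac{1}{4} - 2 = - \frac{9}{4} \approx -2.25$)
$w + 79 N{\left(m{\left(W \right)},B{\left(1 \right)} \right)} = - \frac{9}{4} + 79 \left(-3\right) = - \frac{9}{4} - 237 = - \frac{957}{4}$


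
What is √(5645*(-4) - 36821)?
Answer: I*√59401 ≈ 243.72*I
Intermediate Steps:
√(5645*(-4) - 36821) = √(-22580 - 36821) = √(-59401) = I*√59401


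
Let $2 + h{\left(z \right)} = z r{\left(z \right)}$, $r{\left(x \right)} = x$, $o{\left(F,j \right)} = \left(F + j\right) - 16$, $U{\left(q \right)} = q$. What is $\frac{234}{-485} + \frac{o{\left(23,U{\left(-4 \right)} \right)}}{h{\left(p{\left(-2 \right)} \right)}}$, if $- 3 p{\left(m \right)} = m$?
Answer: $- \frac{16371}{6790} \approx -2.411$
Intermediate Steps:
$p{\left(m \right)} = - \frac{m}{3}$
$o{\left(F,j \right)} = -16 + F + j$
$h{\left(z \right)} = -2 + z^{2}$ ($h{\left(z \right)} = -2 + z z = -2 + z^{2}$)
$\frac{234}{-485} + \frac{o{\left(23,U{\left(-4 \right)} \right)}}{h{\left(p{\left(-2 \right)} \right)}} = \frac{234}{-485} + \frac{-16 + 23 - 4}{-2 + \left(\left(- \frac{1}{3}\right) \left(-2\right)\right)^{2}} = 234 \left(- \frac{1}{485}\right) + \frac{3}{-2 + \left(\frac{2}{3}\right)^{2}} = - \frac{234}{485} + \frac{3}{-2 + \frac{4}{9}} = - \frac{234}{485} + \frac{3}{- \frac{14}{9}} = - \frac{234}{485} + 3 \left(- \frac{9}{14}\right) = - \frac{234}{485} - \frac{27}{14} = - \frac{16371}{6790}$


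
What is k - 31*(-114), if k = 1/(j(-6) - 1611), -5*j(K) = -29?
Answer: 28363879/8026 ≈ 3534.0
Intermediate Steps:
j(K) = 29/5 (j(K) = -⅕*(-29) = 29/5)
k = -5/8026 (k = 1/(29/5 - 1611) = 1/(-8026/5) = -5/8026 ≈ -0.00062298)
k - 31*(-114) = -5/8026 - 31*(-114) = -5/8026 + 3534 = 28363879/8026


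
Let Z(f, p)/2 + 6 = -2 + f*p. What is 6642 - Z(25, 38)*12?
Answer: -15966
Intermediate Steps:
Z(f, p) = -16 + 2*f*p (Z(f, p) = -12 + 2*(-2 + f*p) = -12 + (-4 + 2*f*p) = -16 + 2*f*p)
6642 - Z(25, 38)*12 = 6642 - (-16 + 2*25*38)*12 = 6642 - (-16 + 1900)*12 = 6642 - 1884*12 = 6642 - 1*22608 = 6642 - 22608 = -15966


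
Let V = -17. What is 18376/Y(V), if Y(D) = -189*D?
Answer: 18376/3213 ≈ 5.7193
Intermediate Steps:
18376/Y(V) = 18376/((-189*(-17))) = 18376/3213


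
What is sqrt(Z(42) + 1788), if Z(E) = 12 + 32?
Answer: 2*sqrt(458) ≈ 42.802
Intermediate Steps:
Z(E) = 44
sqrt(Z(42) + 1788) = sqrt(44 + 1788) = sqrt(1832) = 2*sqrt(458)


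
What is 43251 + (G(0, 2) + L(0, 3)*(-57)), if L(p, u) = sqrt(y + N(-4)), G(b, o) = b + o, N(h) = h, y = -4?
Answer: 43253 - 114*I*sqrt(2) ≈ 43253.0 - 161.22*I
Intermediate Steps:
L(p, u) = 2*I*sqrt(2) (L(p, u) = sqrt(-4 - 4) = sqrt(-8) = 2*I*sqrt(2))
43251 + (G(0, 2) + L(0, 3)*(-57)) = 43251 + ((0 + 2) + (2*I*sqrt(2))*(-57)) = 43251 + (2 - 114*I*sqrt(2)) = 43253 - 114*I*sqrt(2)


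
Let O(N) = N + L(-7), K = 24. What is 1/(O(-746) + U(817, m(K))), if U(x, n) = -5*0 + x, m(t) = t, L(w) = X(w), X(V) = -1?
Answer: 1/70 ≈ 0.014286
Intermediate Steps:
L(w) = -1
U(x, n) = x (U(x, n) = 0 + x = x)
O(N) = -1 + N (O(N) = N - 1 = -1 + N)
1/(O(-746) + U(817, m(K))) = 1/((-1 - 746) + 817) = 1/(-747 + 817) = 1/70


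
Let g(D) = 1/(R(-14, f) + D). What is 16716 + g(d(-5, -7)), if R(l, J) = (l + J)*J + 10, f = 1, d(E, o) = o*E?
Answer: 534913/32 ≈ 16716.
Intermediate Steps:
d(E, o) = E*o
R(l, J) = 10 + J*(J + l) (R(l, J) = (J + l)*J + 10 = J*(J + l) + 10 = 10 + J*(J + l))
g(D) = 1/(-3 + D) (g(D) = 1/((10 + 1² + 1*(-14)) + D) = 1/((10 + 1 - 14) + D) = 1/(-3 + D))
16716 + g(d(-5, -7)) = 16716 + 1/(-3 - 5*(-7)) = 16716 + 1/(-3 + 35) = 16716 + 1/32 = 534913/32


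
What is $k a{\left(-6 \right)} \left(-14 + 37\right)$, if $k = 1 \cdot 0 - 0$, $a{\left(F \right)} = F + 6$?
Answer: $0$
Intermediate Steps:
$a{\left(F \right)} = 6 + F$
$k = 0$ ($k = 0 + \left(5 - 5\right) = 0 + 0 = 0$)
$k a{\left(-6 \right)} \left(-14 + 37\right) = 0 \left(6 - 6\right) \left(-14 + 37\right) = 0 \cdot 0 \cdot 23 = 0 \cdot 23 = 0$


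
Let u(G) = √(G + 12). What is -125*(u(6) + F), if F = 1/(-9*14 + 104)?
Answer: 125/22 - 375*√2 ≈ -524.65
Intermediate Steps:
u(G) = √(12 + G)
F = -1/22 (F = 1/(-126 + 104) = 1/(-22) = -1/22 ≈ -0.045455)
-125*(u(6) + F) = -125*(√(12 + 6) - 1/22) = -125*(√18 - 1/22) = -125*(3*√2 - 1/22) = -125*(-1/22 + 3*√2) = 125/22 - 375*√2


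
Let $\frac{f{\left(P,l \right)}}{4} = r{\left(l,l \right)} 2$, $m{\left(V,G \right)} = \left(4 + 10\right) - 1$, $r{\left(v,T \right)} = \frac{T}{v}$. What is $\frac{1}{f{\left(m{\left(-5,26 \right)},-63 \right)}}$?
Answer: $\frac{1}{8} \approx 0.125$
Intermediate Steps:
$m{\left(V,G \right)} = 13$ ($m{\left(V,G \right)} = 14 - 1 = 13$)
$f{\left(P,l \right)} = 8$ ($f{\left(P,l \right)} = 4 \frac{l}{l} 2 = 4 \cdot 1 \cdot 2 = 4 \cdot 2 = 8$)
$\frac{1}{f{\left(m{\left(-5,26 \right)},-63 \right)}} = \frac{1}{8}$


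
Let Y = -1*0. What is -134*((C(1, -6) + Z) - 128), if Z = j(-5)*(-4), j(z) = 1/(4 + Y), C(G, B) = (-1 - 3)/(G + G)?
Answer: 17554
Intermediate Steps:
Y = 0
C(G, B) = -2/G (C(G, B) = -4*1/(2*G) = -2/G)
j(z) = ¼ (j(z) = 1/(4 + 0) = 1/4 = ¼)
Z = -1 (Z = (¼)*(-4) = -1)
-134*((C(1, -6) + Z) - 128) = -134*((-2/1 - 1) - 128) = -134*((-2*1 - 1) - 128) = -134*((-2 - 1) - 128) = -134*(-3 - 128) = -134*(-131) = 17554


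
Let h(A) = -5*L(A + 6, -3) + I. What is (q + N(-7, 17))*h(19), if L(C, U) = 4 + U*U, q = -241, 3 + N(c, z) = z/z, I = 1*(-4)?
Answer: 16767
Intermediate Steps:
I = -4
N(c, z) = -2 (N(c, z) = -3 + z/z = -3 + 1 = -2)
L(C, U) = 4 + U²
h(A) = -69 (h(A) = -5*(4 + (-3)²) - 4 = -5*(4 + 9) - 4 = -5*13 - 4 = -65 - 4 = -69)
(q + N(-7, 17))*h(19) = (-241 - 2)*(-69) = -243*(-69) = 16767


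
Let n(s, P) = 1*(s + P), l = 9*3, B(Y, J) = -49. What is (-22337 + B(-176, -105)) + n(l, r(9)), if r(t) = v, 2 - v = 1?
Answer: -22358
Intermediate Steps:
v = 1 (v = 2 - 1*1 = 2 - 1 = 1)
r(t) = 1
l = 27
n(s, P) = P + s (n(s, P) = 1*(P + s) = P + s)
(-22337 + B(-176, -105)) + n(l, r(9)) = (-22337 - 49) + (1 + 27) = -22386 + 28 = -22358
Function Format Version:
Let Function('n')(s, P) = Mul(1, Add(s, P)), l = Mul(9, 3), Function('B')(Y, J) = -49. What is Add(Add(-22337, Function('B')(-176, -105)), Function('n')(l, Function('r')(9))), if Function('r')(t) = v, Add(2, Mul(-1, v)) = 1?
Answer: -22358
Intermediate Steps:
v = 1 (v = Add(2, Mul(-1, 1)) = Add(2, -1) = 1)
Function('r')(t) = 1
l = 27
Function('n')(s, P) = Add(P, s) (Function('n')(s, P) = Mul(1, Add(P, s)) = Add(P, s))
Add(Add(-22337, Function('B')(-176, -105)), Function('n')(l, Function('r')(9))) = Add(Add(-22337, -49), Add(1, 27)) = Add(-22386, 28) = -22358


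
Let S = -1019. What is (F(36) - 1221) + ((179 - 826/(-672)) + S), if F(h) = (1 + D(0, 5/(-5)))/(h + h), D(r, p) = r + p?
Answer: -98869/48 ≈ -2059.8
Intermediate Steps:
D(r, p) = p + r
F(h) = 0 (F(h) = (1 + (5/(-5) + 0))/(h + h) = (1 + (5*(-⅕) + 0))/((2*h)) = (1 + (-1 + 0))*(1/(2*h)) = (1 - 1)*(1/(2*h)) = 0*(1/(2*h)) = 0)
(F(36) - 1221) + ((179 - 826/(-672)) + S) = (0 - 1221) + ((179 - 826/(-672)) - 1019) = -1221 + ((179 - 826*(-1/672)) - 1019) = -1221 + ((179 + 59/48) - 1019) = -1221 + (8651/48 - 1019) = -1221 - 40261/48 = -98869/48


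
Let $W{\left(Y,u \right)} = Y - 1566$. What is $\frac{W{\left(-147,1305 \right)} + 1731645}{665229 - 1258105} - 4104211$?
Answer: $- \frac{608322482692}{148219} \approx -4.1042 \cdot 10^{6}$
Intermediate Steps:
$W{\left(Y,u \right)} = -1566 + Y$
$\frac{W{\left(-147,1305 \right)} + 1731645}{665229 - 1258105} - 4104211 = \frac{\left(-1566 - 147\right) + 1731645}{665229 - 1258105} - 4104211 = \frac{-1713 + 1731645}{-592876} - 4104211 = 1729932 \left(- \frac{1}{592876}\right) - 4104211 = - \frac{432483}{148219} - 4104211 = - \frac{608322482692}{148219}$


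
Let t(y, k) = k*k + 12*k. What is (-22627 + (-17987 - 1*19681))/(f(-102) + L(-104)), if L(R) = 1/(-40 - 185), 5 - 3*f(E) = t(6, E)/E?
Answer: -13566375/7124 ≈ -1904.3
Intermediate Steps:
t(y, k) = k**2 + 12*k
f(E) = -7/3 - E/3 (f(E) = 5/3 - E*(12 + E)/(3*E) = 5/3 - (12 + E)/3 = 5/3 + (-4 - E/3) = -7/3 - E/3)
L(R) = -1/225 (L(R) = 1/(-225) = -1/225)
(-22627 + (-17987 - 1*19681))/(f(-102) + L(-104)) = (-22627 + (-17987 - 1*19681))/((-7/3 - 1/3*(-102)) - 1/225) = (-22627 + (-17987 - 19681))/((-7/3 + 34) - 1/225) = (-22627 - 37668)/(95/3 - 1/225) = -60295/7124/225 = -60295*225/7124 = -13566375/7124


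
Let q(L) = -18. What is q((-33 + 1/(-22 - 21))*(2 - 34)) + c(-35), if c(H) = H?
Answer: -53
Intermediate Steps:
q((-33 + 1/(-22 - 21))*(2 - 34)) + c(-35) = -18 - 35 = -53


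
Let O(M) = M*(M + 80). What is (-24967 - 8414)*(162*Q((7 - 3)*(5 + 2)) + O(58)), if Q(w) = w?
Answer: -418597740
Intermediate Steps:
O(M) = M*(80 + M)
(-24967 - 8414)*(162*Q((7 - 3)*(5 + 2)) + O(58)) = (-24967 - 8414)*(162*((7 - 3)*(5 + 2)) + 58*(80 + 58)) = -33381*(162*(4*7) + 58*138) = -33381*(162*28 + 8004) = -33381*(4536 + 8004) = -33381*12540 = -418597740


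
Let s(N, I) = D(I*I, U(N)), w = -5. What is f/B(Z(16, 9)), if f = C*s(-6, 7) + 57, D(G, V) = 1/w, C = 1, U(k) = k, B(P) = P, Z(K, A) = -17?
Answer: -284/85 ≈ -3.3412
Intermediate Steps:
D(G, V) = -⅕ (D(G, V) = 1/(-5) = -⅕)
s(N, I) = -⅕
f = 284/5 (f = 1*(-⅕) + 57 = -⅕ + 57 = 284/5 ≈ 56.800)
f/B(Z(16, 9)) = (284/5)/(-17) = (284/5)*(-1/17) = -284/85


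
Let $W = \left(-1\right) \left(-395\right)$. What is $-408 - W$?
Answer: $-803$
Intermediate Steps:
$W = 395$
$-408 - W = -408 - 395 = -803$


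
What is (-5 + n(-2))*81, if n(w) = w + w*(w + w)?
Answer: 81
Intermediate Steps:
n(w) = w + 2*w**2 (n(w) = w + w*(2*w) = w + 2*w**2)
(-5 + n(-2))*81 = (-5 - 2*(1 + 2*(-2)))*81 = (-5 - 2*(1 - 4))*81 = (-5 - 2*(-3))*81 = (-5 + 6)*81 = 1*81 = 81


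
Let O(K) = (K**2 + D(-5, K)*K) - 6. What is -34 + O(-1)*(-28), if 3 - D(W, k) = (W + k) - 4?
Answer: 470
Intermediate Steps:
D(W, k) = 7 - W - k (D(W, k) = 3 - ((W + k) - 4) = 3 - (-4 + W + k) = 3 + (4 - W - k) = 7 - W - k)
O(K) = -6 + K**2 + K*(12 - K) (O(K) = (K**2 + (7 - 1*(-5) - K)*K) - 6 = (K**2 + (7 + 5 - K)*K) - 6 = (K**2 + (12 - K)*K) - 6 = (K**2 + K*(12 - K)) - 6 = -6 + K**2 + K*(12 - K))
-34 + O(-1)*(-28) = -34 + (-6 + 12*(-1))*(-28) = -34 + (-6 - 12)*(-28) = -34 - 18*(-28) = -34 + 504 = 470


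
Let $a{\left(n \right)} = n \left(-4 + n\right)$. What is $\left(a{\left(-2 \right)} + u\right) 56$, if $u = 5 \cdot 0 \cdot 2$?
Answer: $672$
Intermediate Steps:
$u = 0$ ($u = 0 \cdot 2 = 0$)
$\left(a{\left(-2 \right)} + u\right) 56 = \left(- 2 \left(-4 - 2\right) + 0\right) 56 = \left(\left(-2\right) \left(-6\right) + 0\right) 56 = \left(12 + 0\right) 56 = 12 \cdot 56 = 672$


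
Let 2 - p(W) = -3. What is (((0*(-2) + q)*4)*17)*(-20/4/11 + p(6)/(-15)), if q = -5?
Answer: 8840/33 ≈ 267.88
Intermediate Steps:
p(W) = 5 (p(W) = 2 - 1*(-3) = 2 + 3 = 5)
(((0*(-2) + q)*4)*17)*(-20/4/11 + p(6)/(-15)) = (((0*(-2) - 5)*4)*17)*(-20/4/11 + 5/(-15)) = (((0 - 5)*4)*17)*(-20*1/4*(1/11) + 5*(-1/15)) = (-5*4*17)*(-5*1/11 - 1/3) = (-20*17)*(-5/11 - 1/3) = -340*(-26/33) = 8840/33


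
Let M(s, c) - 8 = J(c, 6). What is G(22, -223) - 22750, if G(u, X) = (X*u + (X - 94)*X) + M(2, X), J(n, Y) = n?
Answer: 42820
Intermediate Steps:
M(s, c) = 8 + c
G(u, X) = 8 + X + X*u + X*(-94 + X) (G(u, X) = (X*u + (X - 94)*X) + (8 + X) = (X*u + (-94 + X)*X) + (8 + X) = (X*u + X*(-94 + X)) + (8 + X) = 8 + X + X*u + X*(-94 + X))
G(22, -223) - 22750 = (8 + (-223)² - 93*(-223) - 223*22) - 22750 = (8 + 49729 + 20739 - 4906) - 22750 = 65570 - 22750 = 42820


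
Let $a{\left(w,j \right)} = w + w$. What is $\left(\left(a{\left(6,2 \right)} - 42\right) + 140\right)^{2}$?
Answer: $12100$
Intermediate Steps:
$a{\left(w,j \right)} = 2 w$
$\left(\left(a{\left(6,2 \right)} - 42\right) + 140\right)^{2} = \left(\left(2 \cdot 6 - 42\right) + 140\right)^{2} = \left(\left(12 - 42\right) + 140\right)^{2} = \left(-30 + 140\right)^{2} = 110^{2} = 12100$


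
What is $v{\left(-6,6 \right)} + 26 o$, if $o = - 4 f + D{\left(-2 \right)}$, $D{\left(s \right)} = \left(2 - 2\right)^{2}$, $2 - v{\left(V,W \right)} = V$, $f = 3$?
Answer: $-304$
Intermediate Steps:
$v{\left(V,W \right)} = 2 - V$
$D{\left(s \right)} = 0$ ($D{\left(s \right)} = 0^{2} = 0$)
$o = -12$ ($o = \left(-4\right) 3 + 0 = -12 + 0 = -12$)
$v{\left(-6,6 \right)} + 26 o = \left(2 - -6\right) + 26 \left(-12\right) = \left(2 + 6\right) - 312 = 8 - 312 = -304$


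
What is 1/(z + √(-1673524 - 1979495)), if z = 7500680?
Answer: 7500680/56260204115419 - 27*I*√5011/56260204115419 ≈ 1.3332e-7 - 3.3972e-11*I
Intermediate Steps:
1/(z + √(-1673524 - 1979495)) = 1/(7500680 + √(-1673524 - 1979495)) = 1/(7500680 + √(-3653019)) = 1/(7500680 + 27*I*√5011)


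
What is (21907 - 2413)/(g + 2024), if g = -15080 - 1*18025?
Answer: -19494/31081 ≈ -0.62720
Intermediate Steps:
g = -33105 (g = -15080 - 18025 = -33105)
(21907 - 2413)/(g + 2024) = (21907 - 2413)/(-33105 + 2024) = 19494/(-31081) = 19494*(-1/31081) = -19494/31081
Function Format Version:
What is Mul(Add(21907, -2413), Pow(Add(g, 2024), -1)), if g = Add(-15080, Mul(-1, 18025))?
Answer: Rational(-19494, 31081) ≈ -0.62720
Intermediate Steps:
g = -33105 (g = Add(-15080, -18025) = -33105)
Mul(Add(21907, -2413), Pow(Add(g, 2024), -1)) = Mul(Add(21907, -2413), Pow(Add(-33105, 2024), -1)) = Mul(19494, Pow(-31081, -1)) = Mul(19494, Rational(-1, 31081)) = Rational(-19494, 31081)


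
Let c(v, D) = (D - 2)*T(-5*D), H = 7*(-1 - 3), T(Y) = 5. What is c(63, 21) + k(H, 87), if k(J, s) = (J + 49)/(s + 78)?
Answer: 5232/55 ≈ 95.127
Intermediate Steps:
H = -28 (H = 7*(-4) = -28)
c(v, D) = -10 + 5*D (c(v, D) = (D - 2)*5 = (-2 + D)*5 = -10 + 5*D)
k(J, s) = (49 + J)/(78 + s)
c(63, 21) + k(H, 87) = (-10 + 5*21) + (49 - 28)/(78 + 87) = (-10 + 105) + 21/165 = 95 + (1/165)*21 = 95 + 7/55 = 5232/55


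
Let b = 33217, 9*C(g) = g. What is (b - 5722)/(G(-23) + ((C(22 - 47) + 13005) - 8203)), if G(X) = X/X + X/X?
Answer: 247455/43211 ≈ 5.7267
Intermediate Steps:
C(g) = g/9
G(X) = 2 (G(X) = 1 + 1 = 2)
(b - 5722)/(G(-23) + ((C(22 - 47) + 13005) - 8203)) = (33217 - 5722)/(2 + (((22 - 47)/9 + 13005) - 8203)) = 27495/(2 + (((1/9)*(-25) + 13005) - 8203)) = 27495/(2 + ((-25/9 + 13005) - 8203)) = 27495/(2 + (117020/9 - 8203)) = 27495/(2 + 43193/9) = 27495/(43211/9) = 27495*(9/43211) = 247455/43211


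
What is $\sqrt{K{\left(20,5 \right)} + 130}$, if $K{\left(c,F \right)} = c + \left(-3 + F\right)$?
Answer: $2 \sqrt{38} \approx 12.329$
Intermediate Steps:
$K{\left(c,F \right)} = -3 + F + c$
$\sqrt{K{\left(20,5 \right)} + 130} = \sqrt{\left(-3 + 5 + 20\right) + 130} = \sqrt{22 + 130} = \sqrt{152} = 2 \sqrt{38}$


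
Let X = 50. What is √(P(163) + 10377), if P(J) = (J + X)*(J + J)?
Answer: √79815 ≈ 282.52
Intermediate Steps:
P(J) = 2*J*(50 + J) (P(J) = (J + 50)*(J + J) = (50 + J)*(2*J) = 2*J*(50 + J))
√(P(163) + 10377) = √(2*163*(50 + 163) + 10377) = √(2*163*213 + 10377) = √(69438 + 10377) = √79815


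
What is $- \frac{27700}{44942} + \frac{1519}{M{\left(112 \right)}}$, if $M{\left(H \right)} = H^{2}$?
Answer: $- \frac{2848999}{5752576} \approx -0.49526$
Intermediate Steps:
$- \frac{27700}{44942} + \frac{1519}{M{\left(112 \right)}} = - \frac{27700}{44942} + \frac{1519}{112^{2}} = \left(-27700\right) \frac{1}{44942} + \frac{1519}{12544} = - \frac{13850}{22471} + 1519 \cdot \frac{1}{12544} = - \frac{13850}{22471} + \frac{31}{256} = - \frac{2848999}{5752576}$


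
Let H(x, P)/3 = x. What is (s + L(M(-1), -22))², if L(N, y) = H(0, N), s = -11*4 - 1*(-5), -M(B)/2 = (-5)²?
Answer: 1521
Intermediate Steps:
H(x, P) = 3*x
M(B) = -50 (M(B) = -2*(-5)² = -2*25 = -50)
s = -39 (s = -44 + 5 = -39)
L(N, y) = 0 (L(N, y) = 3*0 = 0)
(s + L(M(-1), -22))² = (-39 + 0)² = (-39)² = 1521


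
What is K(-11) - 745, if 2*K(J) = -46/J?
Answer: -8172/11 ≈ -742.91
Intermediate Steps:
K(J) = -23/J (K(J) = (-46/J)/2 = -23/J)
K(-11) - 745 = -23/(-11) - 745 = -23*(-1/11) - 745 = 23/11 - 745 = -8172/11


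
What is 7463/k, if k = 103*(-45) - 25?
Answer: -7463/4660 ≈ -1.6015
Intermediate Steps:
k = -4660 (k = -4635 - 25 = -4660)
7463/k = 7463/(-4660) = 7463*(-1/4660) = -7463/4660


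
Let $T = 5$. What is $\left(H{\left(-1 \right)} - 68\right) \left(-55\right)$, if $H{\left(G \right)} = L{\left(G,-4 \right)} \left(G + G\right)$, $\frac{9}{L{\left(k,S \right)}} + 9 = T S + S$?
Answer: $3710$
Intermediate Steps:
$L{\left(k,S \right)} = \frac{9}{-9 + 6 S}$ ($L{\left(k,S \right)} = \frac{9}{-9 + \left(5 S + S\right)} = \frac{9}{-9 + 6 S}$)
$H{\left(G \right)} = - \frac{6 G}{11}$ ($H{\left(G \right)} = \frac{3}{-3 + 2 \left(-4\right)} \left(G + G\right) = \frac{3}{-3 - 8} \cdot 2 G = \frac{3}{-11} \cdot 2 G = 3 \left(- \frac{1}{11}\right) 2 G = - \frac{3 \cdot 2 G}{11} = - \frac{6 G}{11}$)
$\left(H{\left(-1 \right)} - 68\right) \left(-55\right) = \left(\left(- \frac{6}{11}\right) \left(-1\right) - 68\right) \left(-55\right) = \left(\frac{6}{11} - 68\right) \left(-55\right) = \left(- \frac{742}{11}\right) \left(-55\right) = 3710$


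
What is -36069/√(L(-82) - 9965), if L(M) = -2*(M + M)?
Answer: 36069*I*√9637/9637 ≈ 367.42*I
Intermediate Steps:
L(M) = -4*M
-36069/√(L(-82) - 9965) = -36069/√(-4*(-82) - 9965) = -36069/√(328 - 9965) = -36069*(-I*√9637/9637) = -(-36069)*I*√9637/9637 = 36069*I*√9637/9637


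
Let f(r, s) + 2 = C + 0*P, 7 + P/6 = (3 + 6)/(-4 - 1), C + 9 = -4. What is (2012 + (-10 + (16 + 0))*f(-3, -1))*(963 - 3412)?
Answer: -4706978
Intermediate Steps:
C = -13 (C = -9 - 4 = -13)
P = -264/5 (P = -42 + 6*((3 + 6)/(-4 - 1)) = -42 + 6*(9/(-5)) = -42 + 6*(9*(-1/5)) = -42 + 6*(-9/5) = -42 - 54/5 = -264/5 ≈ -52.800)
f(r, s) = -15 (f(r, s) = -2 + (-13 + 0*(-264/5)) = -2 + (-13 + 0) = -2 - 13 = -15)
(2012 + (-10 + (16 + 0))*f(-3, -1))*(963 - 3412) = (2012 + (-10 + (16 + 0))*(-15))*(963 - 3412) = (2012 + (-10 + 16)*(-15))*(-2449) = (2012 + 6*(-15))*(-2449) = (2012 - 90)*(-2449) = 1922*(-2449) = -4706978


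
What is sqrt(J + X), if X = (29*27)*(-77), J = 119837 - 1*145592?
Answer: I*sqrt(86046) ≈ 293.34*I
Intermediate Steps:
J = -25755 (J = 119837 - 145592 = -25755)
X = -60291 (X = 783*(-77) = -60291)
sqrt(J + X) = sqrt(-25755 - 60291) = sqrt(-86046) = I*sqrt(86046)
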